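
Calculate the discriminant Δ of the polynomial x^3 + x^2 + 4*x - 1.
Δ = -335

For x^3 + a x^2 + b x + c the discriminant is Δ = 18 a b c - 4 a^3 c + a^2 b^2 - 4 b^3 - 27 c^2.
Plug a = 1, b = 4, c = -1:
  18*(1)*(4)*(-1) - 4*(1)^3*(-1) + (1)^2*(4)^2 - 4*(4)^3 - 27*(-1)^2
  = -72 + (4) + 16 + (-256) + (-27)
  = -335.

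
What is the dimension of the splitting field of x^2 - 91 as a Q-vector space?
[K:Q] = 2

The polynomial x^2 - 91 is irreducible over Q since 91 is not a perfect square. Its splitting field is Q(sqrt(91)), which has degree 2 over Q.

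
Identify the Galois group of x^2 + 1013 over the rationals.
Gal(K/Q) = Z/2Z (cyclic of order 2)

x^2 + 1013 is irreducible over Q since -1013 is not a rational square. The splitting field Q(sqrt(-1013)) has degree 2 over Q, and its unique nontrivial automorphism is sqrt(-1013) ↦ -sqrt(-1013). Hence Gal(Q(sqrt(-1013))/Q) = Z/2Z.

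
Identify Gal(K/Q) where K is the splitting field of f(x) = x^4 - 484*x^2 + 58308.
Gal(K/Q) = V_4 (Klein four-group, Z/2Z × Z/2Z)

f factors as (x^2 - 226)(x^2 - 258), so the splitting field is K = Q(sqrt(226), sqrt(258)). The elements 226, 258, 58308 are all non-squares in Q, so sqrt(226) and sqrt(258) generate independent quadratic extensions. Thus [K:Q] = 4 and Gal(K/Q) is generated by the two order-2 automorphisms sqrt(226) ↦ -sqrt(226) and sqrt(258) ↦ -sqrt(258), giving V_4.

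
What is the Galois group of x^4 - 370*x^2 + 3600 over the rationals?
Gal(K/Q) = Z/2Z (cyclic of order 2)

f factors as (x^2 - 10)(x^2 - 360), so the splitting field is K = Q(sqrt(10), sqrt(360)). The squarefree part of 10 is 10 and the squarefree part of 360 is also 10, so sqrt(10) and sqrt(360) are both rational multiples of sqrt(10). Hence Q(sqrt(10)) = Q(sqrt(360)) = Q(sqrt(10)), and the splitting field collapses to a single degree-2 extension with Galois group Z/2Z.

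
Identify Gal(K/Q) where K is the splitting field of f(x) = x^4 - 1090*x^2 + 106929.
Gal(K/Q) = Z/2Z (cyclic of order 2)

f factors as (x^2 - 109)(x^2 - 981), so the splitting field is K = Q(sqrt(109), sqrt(981)). The squarefree part of 109 is 109 and the squarefree part of 981 is also 109, so sqrt(109) and sqrt(981) are both rational multiples of sqrt(109). Hence Q(sqrt(109)) = Q(sqrt(981)) = Q(sqrt(109)), and the splitting field collapses to a single degree-2 extension with Galois group Z/2Z.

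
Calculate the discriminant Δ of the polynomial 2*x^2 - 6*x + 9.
Δ = -36

For a quadratic a x^2 + b x + c the discriminant is Δ = b^2 - 4ac = (-6)^2 - 4*(2)*(9) = 36 - (72) = -36.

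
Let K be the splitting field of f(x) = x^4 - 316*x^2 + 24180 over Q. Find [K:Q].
[K:Q] = 4

f factors as (x^2 - 130)(x^2 - 186); the splitting field is K = Q(sqrt(130), sqrt(186)). Since 130, 186, and 24180 are all non-squares in Q, the three subfields Q(sqrt(130)), Q(sqrt(186)), Q(sqrt(24180)) are distinct degree-2 extensions, so [K:Q] = 4 (Klein four Galois group).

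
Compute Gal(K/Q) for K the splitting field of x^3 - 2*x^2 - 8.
Gal(K/Q) = S_3 (symmetric group of order 6)

Compute the discriminant of x^3 + (-2)*x^2 + (0)*x + (-8): Δ = -1984. Since Δ is not a rational square, the Galois group is not contained in A_3; it must be the full S_3 (irreducibility of the cubic rules out anything smaller).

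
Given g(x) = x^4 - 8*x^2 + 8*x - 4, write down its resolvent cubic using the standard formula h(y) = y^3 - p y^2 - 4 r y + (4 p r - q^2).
h(y) = y^3 + 8*y^2 + 16*y + 64

Identify coefficients: p = -8, q = 8, r = -4.
Plug into h(y) = y^3 - p y^2 - 4 r y + (4 p r - q^2):
  h(y) = y^3 - (-8) y^2 - 4*(-4) y + (4*(-8)*(-4) - (8)^2)
       = y^3 + (8) y^2 + (16) y + (64).
Simplifying: h(y) = y^3 + 8*y^2 + 16*y + 64.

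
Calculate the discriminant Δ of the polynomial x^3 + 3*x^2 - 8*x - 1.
Δ = 3137

For x^3 + a x^2 + b x + c the discriminant is Δ = 18 a b c - 4 a^3 c + a^2 b^2 - 4 b^3 - 27 c^2.
Plug a = 3, b = -8, c = -1:
  18*(3)*(-8)*(-1) - 4*(3)^3*(-1) + (3)^2*(-8)^2 - 4*(-8)^3 - 27*(-1)^2
  = 432 + (108) + 576 + (2048) + (-27)
  = 3137.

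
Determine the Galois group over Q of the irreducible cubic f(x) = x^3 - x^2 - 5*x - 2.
Gal(K/Q) = S_3 (symmetric group of order 6)

Compute the discriminant of x^3 + (-1)*x^2 + (-5)*x + (-2): Δ = 229. Since Δ is not a rational square, the Galois group is not contained in A_3; it must be the full S_3 (irreducibility of the cubic rules out anything smaller).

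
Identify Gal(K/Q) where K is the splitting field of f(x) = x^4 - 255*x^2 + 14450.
Gal(K/Q) = V_4 (Klein four-group, Z/2Z × Z/2Z)

f factors as (x^2 - 170)(x^2 - 85), so the splitting field is K = Q(sqrt(170), sqrt(85)). The elements 170, 85, 14450 are all non-squares in Q, so sqrt(170) and sqrt(85) generate independent quadratic extensions. Thus [K:Q] = 4 and Gal(K/Q) is generated by the two order-2 automorphisms sqrt(170) ↦ -sqrt(170) and sqrt(85) ↦ -sqrt(85), giving V_4.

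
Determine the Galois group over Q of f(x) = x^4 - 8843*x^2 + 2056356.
Gal(K/Q) = Z/2Z (cyclic of order 2)

f factors as (x^2 - 8604)(x^2 - 239), so the splitting field is K = Q(sqrt(8604), sqrt(239)). The squarefree part of 8604 is 239 and the squarefree part of 239 is also 239, so sqrt(8604) and sqrt(239) are both rational multiples of sqrt(239). Hence Q(sqrt(8604)) = Q(sqrt(239)) = Q(sqrt(239)), and the splitting field collapses to a single degree-2 extension with Galois group Z/2Z.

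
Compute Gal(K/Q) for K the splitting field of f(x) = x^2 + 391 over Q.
Gal(K/Q) = Z/2Z (cyclic of order 2)

x^2 + 391 is irreducible over Q since -391 is not a rational square. The splitting field Q(sqrt(-391)) has degree 2 over Q, and its unique nontrivial automorphism is sqrt(-391) ↦ -sqrt(-391). Hence Gal(Q(sqrt(-391))/Q) = Z/2Z.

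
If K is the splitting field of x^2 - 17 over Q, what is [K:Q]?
[K:Q] = 2

The polynomial x^2 - 17 is irreducible over Q since 17 is not a perfect square. Its splitting field is Q(sqrt(17)), which has degree 2 over Q.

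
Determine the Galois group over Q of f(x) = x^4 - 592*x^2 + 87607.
Gal(K/Q) = V_4 (Klein four-group, Z/2Z × Z/2Z)

f factors as (x^2 - 299)(x^2 - 293), so the splitting field is K = Q(sqrt(299), sqrt(293)). The elements 299, 293, 87607 are all non-squares in Q, so sqrt(299) and sqrt(293) generate independent quadratic extensions. Thus [K:Q] = 4 and Gal(K/Q) is generated by the two order-2 automorphisms sqrt(299) ↦ -sqrt(299) and sqrt(293) ↦ -sqrt(293), giving V_4.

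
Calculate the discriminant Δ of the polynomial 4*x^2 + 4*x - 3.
Δ = 64

For a quadratic a x^2 + b x + c the discriminant is Δ = b^2 - 4ac = (4)^2 - 4*(4)*(-3) = 16 - (-48) = 64.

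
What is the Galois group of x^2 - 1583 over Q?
Gal(K/Q) = Z/2Z (cyclic of order 2)

x^2 - 1583 is irreducible over Q since 1583 is not a rational square. The splitting field Q(sqrt(1583)) has degree 2 over Q, and its unique nontrivial automorphism is sqrt(1583) ↦ -sqrt(1583). Hence Gal(Q(sqrt(1583))/Q) = Z/2Z.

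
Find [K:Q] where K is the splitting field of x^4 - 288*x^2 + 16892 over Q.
[K:Q] = 4

f factors as (x^2 - 82)(x^2 - 206); the splitting field is K = Q(sqrt(82), sqrt(206)). Since 82, 206, and 16892 are all non-squares in Q, the three subfields Q(sqrt(82)), Q(sqrt(206)), Q(sqrt(16892)) are distinct degree-2 extensions, so [K:Q] = 4 (Klein four Galois group).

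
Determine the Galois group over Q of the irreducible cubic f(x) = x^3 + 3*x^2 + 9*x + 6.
Gal(K/Q) = S_3 (symmetric group of order 6)

Compute the discriminant of x^3 + (3)*x^2 + (9)*x + (6): Δ = -891. Since Δ is not a rational square, the Galois group is not contained in A_3; it must be the full S_3 (irreducibility of the cubic rules out anything smaller).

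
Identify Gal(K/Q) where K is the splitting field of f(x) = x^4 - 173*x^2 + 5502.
Gal(K/Q) = V_4 (Klein four-group, Z/2Z × Z/2Z)

f factors as (x^2 - 131)(x^2 - 42), so the splitting field is K = Q(sqrt(131), sqrt(42)). The elements 131, 42, 5502 are all non-squares in Q, so sqrt(131) and sqrt(42) generate independent quadratic extensions. Thus [K:Q] = 4 and Gal(K/Q) is generated by the two order-2 automorphisms sqrt(131) ↦ -sqrt(131) and sqrt(42) ↦ -sqrt(42), giving V_4.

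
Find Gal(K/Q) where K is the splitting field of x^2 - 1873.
Gal(K/Q) = Z/2Z (cyclic of order 2)

x^2 - 1873 is irreducible over Q since 1873 is not a rational square. The splitting field Q(sqrt(1873)) has degree 2 over Q, and its unique nontrivial automorphism is sqrt(1873) ↦ -sqrt(1873). Hence Gal(Q(sqrt(1873))/Q) = Z/2Z.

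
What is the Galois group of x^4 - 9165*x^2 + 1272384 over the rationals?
Gal(K/Q) = Z/2Z (cyclic of order 2)

f factors as (x^2 - 141)(x^2 - 9024), so the splitting field is K = Q(sqrt(141), sqrt(9024)). The squarefree part of 141 is 141 and the squarefree part of 9024 is also 141, so sqrt(141) and sqrt(9024) are both rational multiples of sqrt(141). Hence Q(sqrt(141)) = Q(sqrt(9024)) = Q(sqrt(141)), and the splitting field collapses to a single degree-2 extension with Galois group Z/2Z.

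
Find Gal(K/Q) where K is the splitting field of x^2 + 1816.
Gal(K/Q) = Z/2Z (cyclic of order 2)

x^2 + 1816 is irreducible over Q since -1816 is not a rational square. The splitting field Q(sqrt(-1816)) has degree 2 over Q, and its unique nontrivial automorphism is sqrt(-1816) ↦ -sqrt(-1816). Hence Gal(Q(sqrt(-1816))/Q) = Z/2Z.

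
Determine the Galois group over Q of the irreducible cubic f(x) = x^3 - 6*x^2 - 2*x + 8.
Gal(K/Q) = S_3 (symmetric group of order 6)

Compute the discriminant of x^3 + (-6)*x^2 + (-2)*x + (8): Δ = 7088. Since Δ is not a rational square, the Galois group is not contained in A_3; it must be the full S_3 (irreducibility of the cubic rules out anything smaller).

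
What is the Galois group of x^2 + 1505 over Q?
Gal(K/Q) = Z/2Z (cyclic of order 2)

x^2 + 1505 is irreducible over Q since -1505 is not a rational square. The splitting field Q(sqrt(-1505)) has degree 2 over Q, and its unique nontrivial automorphism is sqrt(-1505) ↦ -sqrt(-1505). Hence Gal(Q(sqrt(-1505))/Q) = Z/2Z.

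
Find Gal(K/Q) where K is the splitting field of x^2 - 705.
Gal(K/Q) = Z/2Z (cyclic of order 2)

x^2 - 705 is irreducible over Q since 705 is not a rational square. The splitting field Q(sqrt(705)) has degree 2 over Q, and its unique nontrivial automorphism is sqrt(705) ↦ -sqrt(705). Hence Gal(Q(sqrt(705))/Q) = Z/2Z.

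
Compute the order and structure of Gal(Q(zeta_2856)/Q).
|Gal(Q(zeta_2856)/Q)| = phi(2856) = 768; group ≅ (Z/2856Z)^* ≅ Z/2Z × Z/2Z × Z/2Z × Z/6Z × Z/16Z

The n-th cyclotomic polynomial Φ_2856(x) is the minimal polynomial of zeta_2856 over Q and has degree phi(2856) = 768. So Q(zeta_2856) is a degree-768 Galois extension with Galois group (Z/2856Z)^*. By CRT, (Z/2856Z)^* ≅ (Z/8Z)^* × (Z/3Z)^* × (Z/7Z)^* × (Z/17Z)^*. Each prime-power unit group is (Z/8Z)^* ≅ Z/2Z × Z/2Z; (Z/3Z)^* ≅ Z/2Z; (Z/7Z)^* ≅ Z/6Z; (Z/17Z)^* ≅ Z/16Z. Hence Gal(Q(zeta_2856)/Q) ≅ Z/2Z × Z/2Z × Z/2Z × Z/6Z × Z/16Z.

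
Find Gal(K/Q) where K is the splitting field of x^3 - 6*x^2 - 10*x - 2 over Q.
Gal(K/Q) = S_3 (symmetric group of order 6)

Compute the discriminant of x^3 + (-6)*x^2 + (-10)*x + (-2): Δ = 3604. Since Δ is not a rational square, the Galois group is not contained in A_3; it must be the full S_3 (irreducibility of the cubic rules out anything smaller).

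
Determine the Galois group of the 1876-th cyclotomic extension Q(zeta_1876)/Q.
|Gal(Q(zeta_1876)/Q)| = phi(1876) = 792; group ≅ (Z/1876Z)^* ≅ Z/2Z × Z/6Z × Z/66Z

The n-th cyclotomic polynomial Φ_1876(x) is the minimal polynomial of zeta_1876 over Q and has degree phi(1876) = 792. So Q(zeta_1876) is a degree-792 Galois extension with Galois group (Z/1876Z)^*. By CRT, (Z/1876Z)^* ≅ (Z/4Z)^* × (Z/7Z)^* × (Z/67Z)^*. Each prime-power unit group is (Z/4Z)^* ≅ Z/2Z; (Z/7Z)^* ≅ Z/6Z; (Z/67Z)^* ≅ Z/66Z. Hence Gal(Q(zeta_1876)/Q) ≅ Z/2Z × Z/6Z × Z/66Z.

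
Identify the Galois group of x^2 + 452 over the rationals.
Gal(K/Q) = Z/2Z (cyclic of order 2)

x^2 + 452 is irreducible over Q since -452 is not a rational square. The splitting field Q(sqrt(-452)) has degree 2 over Q, and its unique nontrivial automorphism is sqrt(-452) ↦ -sqrt(-452). Hence Gal(Q(sqrt(-452))/Q) = Z/2Z.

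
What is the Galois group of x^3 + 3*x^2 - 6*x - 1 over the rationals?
Gal(K/Q) = S_3 (symmetric group of order 6)

Compute the discriminant of x^3 + (3)*x^2 + (-6)*x + (-1): Δ = 1593. Since Δ is not a rational square, the Galois group is not contained in A_3; it must be the full S_3 (irreducibility of the cubic rules out anything smaller).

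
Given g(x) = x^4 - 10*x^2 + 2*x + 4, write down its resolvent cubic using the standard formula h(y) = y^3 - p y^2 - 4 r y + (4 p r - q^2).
h(y) = y^3 + 10*y^2 - 16*y - 164

Identify coefficients: p = -10, q = 2, r = 4.
Plug into h(y) = y^3 - p y^2 - 4 r y + (4 p r - q^2):
  h(y) = y^3 - (-10) y^2 - 4*(4) y + (4*(-10)*(4) - (2)^2)
       = y^3 + (10) y^2 + (-16) y + (-164).
Simplifying: h(y) = y^3 + 10*y^2 - 16*y - 164.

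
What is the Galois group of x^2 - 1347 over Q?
Gal(K/Q) = Z/2Z (cyclic of order 2)

x^2 - 1347 is irreducible over Q since 1347 is not a rational square. The splitting field Q(sqrt(1347)) has degree 2 over Q, and its unique nontrivial automorphism is sqrt(1347) ↦ -sqrt(1347). Hence Gal(Q(sqrt(1347))/Q) = Z/2Z.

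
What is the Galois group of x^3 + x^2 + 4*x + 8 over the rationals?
Gal(K/Q) = S_3 (symmetric group of order 6)

Compute the discriminant of x^3 + (1)*x^2 + (4)*x + (8): Δ = -1424. Since Δ is not a rational square, the Galois group is not contained in A_3; it must be the full S_3 (irreducibility of the cubic rules out anything smaller).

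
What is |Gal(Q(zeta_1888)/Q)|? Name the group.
|Gal(Q(zeta_1888)/Q)| = phi(1888) = 928; group ≅ (Z/1888Z)^* ≅ Z/2Z × Z/8Z × Z/58Z

The n-th cyclotomic polynomial Φ_1888(x) is the minimal polynomial of zeta_1888 over Q and has degree phi(1888) = 928. So Q(zeta_1888) is a degree-928 Galois extension with Galois group (Z/1888Z)^*. By CRT, (Z/1888Z)^* ≅ (Z/32Z)^* × (Z/59Z)^*. Each prime-power unit group is (Z/32Z)^* ≅ Z/2Z × Z/8Z; (Z/59Z)^* ≅ Z/58Z. Hence Gal(Q(zeta_1888)/Q) ≅ Z/2Z × Z/8Z × Z/58Z.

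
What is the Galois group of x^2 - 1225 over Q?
Gal(K/Q) = trivial group (order 1)

x^2 - 1225 factors as (x - 35)(x + 35) over Q, so its splitting field is Q itself and the Galois group is trivial.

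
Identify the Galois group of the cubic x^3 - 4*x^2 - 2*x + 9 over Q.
Gal(K/Q) = S_3 (symmetric group of order 6)

Compute the discriminant of x^3 + (-4)*x^2 + (-2)*x + (9): Δ = 1509. Since Δ is not a rational square, the Galois group is not contained in A_3; it must be the full S_3 (irreducibility of the cubic rules out anything smaller).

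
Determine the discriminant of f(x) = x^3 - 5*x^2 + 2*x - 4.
Δ = -1644

For x^3 + a x^2 + b x + c the discriminant is Δ = 18 a b c - 4 a^3 c + a^2 b^2 - 4 b^3 - 27 c^2.
Plug a = -5, b = 2, c = -4:
  18*(-5)*(2)*(-4) - 4*(-5)^3*(-4) + (-5)^2*(2)^2 - 4*(2)^3 - 27*(-4)^2
  = 720 + (-2000) + 100 + (-32) + (-432)
  = -1644.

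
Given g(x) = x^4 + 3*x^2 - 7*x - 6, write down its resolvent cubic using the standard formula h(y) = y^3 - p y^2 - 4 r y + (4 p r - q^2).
h(y) = y^3 - 3*y^2 + 24*y - 121

Identify coefficients: p = 3, q = -7, r = -6.
Plug into h(y) = y^3 - p y^2 - 4 r y + (4 p r - q^2):
  h(y) = y^3 - (3) y^2 - 4*(-6) y + (4*(3)*(-6) - (-7)^2)
       = y^3 + (-3) y^2 + (24) y + (-121).
Simplifying: h(y) = y^3 - 3*y^2 + 24*y - 121.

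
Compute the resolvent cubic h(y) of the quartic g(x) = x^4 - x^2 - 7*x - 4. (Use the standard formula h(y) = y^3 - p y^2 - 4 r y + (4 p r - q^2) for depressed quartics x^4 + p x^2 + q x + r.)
h(y) = y^3 + y^2 + 16*y - 33

Identify coefficients: p = -1, q = -7, r = -4.
Plug into h(y) = y^3 - p y^2 - 4 r y + (4 p r - q^2):
  h(y) = y^3 - (-1) y^2 - 4*(-4) y + (4*(-1)*(-4) - (-7)^2)
       = y^3 + (1) y^2 + (16) y + (-33).
Simplifying: h(y) = y^3 + y^2 + 16*y - 33.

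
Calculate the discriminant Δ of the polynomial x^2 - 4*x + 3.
Δ = 4

For a quadratic a x^2 + b x + c the discriminant is Δ = b^2 - 4ac = (-4)^2 - 4*(1)*(3) = 16 - (12) = 4.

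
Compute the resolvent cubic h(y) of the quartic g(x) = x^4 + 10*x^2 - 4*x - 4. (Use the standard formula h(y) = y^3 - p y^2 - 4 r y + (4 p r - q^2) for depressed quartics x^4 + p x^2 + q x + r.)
h(y) = y^3 - 10*y^2 + 16*y - 176

Identify coefficients: p = 10, q = -4, r = -4.
Plug into h(y) = y^3 - p y^2 - 4 r y + (4 p r - q^2):
  h(y) = y^3 - (10) y^2 - 4*(-4) y + (4*(10)*(-4) - (-4)^2)
       = y^3 + (-10) y^2 + (16) y + (-176).
Simplifying: h(y) = y^3 - 10*y^2 + 16*y - 176.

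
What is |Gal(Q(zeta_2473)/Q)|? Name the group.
|Gal(Q(zeta_2473)/Q)| = phi(2473) = 2472; group ≅ (Z/2473Z)^* ≅ Z/2472Z

The n-th cyclotomic polynomial Φ_2473(x) is the minimal polynomial of zeta_2473 over Q and has degree phi(2473) = 2472. So Q(zeta_2473) is a degree-2472 Galois extension with Galois group (Z/2473Z)^*. (Z/2473Z)^* is cyclic since 2473 is an odd prime power (or 4). Hence Gal(Q(zeta_2473)/Q) ≅ Z/2472Z.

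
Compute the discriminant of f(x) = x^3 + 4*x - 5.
Δ = -931

For x^3 + a x^2 + b x + c the discriminant is Δ = 18 a b c - 4 a^3 c + a^2 b^2 - 4 b^3 - 27 c^2.
Plug a = 0, b = 4, c = -5:
  18*(0)*(4)*(-5) - 4*(0)^3*(-5) + (0)^2*(4)^2 - 4*(4)^3 - 27*(-5)^2
  = 0 + (0) + 0 + (-256) + (-675)
  = -931.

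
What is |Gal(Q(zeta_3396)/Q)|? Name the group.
|Gal(Q(zeta_3396)/Q)| = phi(3396) = 1128; group ≅ (Z/3396Z)^* ≅ Z/2Z × Z/2Z × Z/282Z

The n-th cyclotomic polynomial Φ_3396(x) is the minimal polynomial of zeta_3396 over Q and has degree phi(3396) = 1128. So Q(zeta_3396) is a degree-1128 Galois extension with Galois group (Z/3396Z)^*. By CRT, (Z/3396Z)^* ≅ (Z/4Z)^* × (Z/3Z)^* × (Z/283Z)^*. Each prime-power unit group is (Z/4Z)^* ≅ Z/2Z; (Z/3Z)^* ≅ Z/2Z; (Z/283Z)^* ≅ Z/282Z. Hence Gal(Q(zeta_3396)/Q) ≅ Z/2Z × Z/2Z × Z/282Z.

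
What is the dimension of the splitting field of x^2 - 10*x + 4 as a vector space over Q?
[K:Q] = 2

The discriminant of x^2 + (-10)*x + (4) is b^2 - 4c = 100 - (16) = 84. Since 84 is not a perfect square in Q, the polynomial is irreducible over Q. Its two roots generate a degree-2 extension, so [K:Q] = 2.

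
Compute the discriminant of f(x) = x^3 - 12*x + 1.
Δ = 6885

For a depressed cubic x^3 + p x + q the discriminant is Δ = -4 p^3 - 27 q^2 = -4*(-12)^3 - 27*(1)^2 = 6912 - 27 = 6885.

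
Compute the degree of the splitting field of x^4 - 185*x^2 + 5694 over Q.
[K:Q] = 4

f factors as (x^2 - 39)(x^2 - 146); the splitting field is K = Q(sqrt(39), sqrt(146)). Since 39, 146, and 5694 are all non-squares in Q, the three subfields Q(sqrt(39)), Q(sqrt(146)), Q(sqrt(5694)) are distinct degree-2 extensions, so [K:Q] = 4 (Klein four Galois group).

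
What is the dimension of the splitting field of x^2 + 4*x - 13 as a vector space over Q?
[K:Q] = 2

The discriminant of x^2 + (4)*x + (-13) is b^2 - 4c = 16 - (-52) = 68. Since 68 is not a perfect square in Q, the polynomial is irreducible over Q. Its two roots generate a degree-2 extension, so [K:Q] = 2.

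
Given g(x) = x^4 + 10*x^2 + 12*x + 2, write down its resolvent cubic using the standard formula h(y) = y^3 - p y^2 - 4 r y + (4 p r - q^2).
h(y) = y^3 - 10*y^2 - 8*y - 64

Identify coefficients: p = 10, q = 12, r = 2.
Plug into h(y) = y^3 - p y^2 - 4 r y + (4 p r - q^2):
  h(y) = y^3 - (10) y^2 - 4*(2) y + (4*(10)*(2) - (12)^2)
       = y^3 + (-10) y^2 + (-8) y + (-64).
Simplifying: h(y) = y^3 - 10*y^2 - 8*y - 64.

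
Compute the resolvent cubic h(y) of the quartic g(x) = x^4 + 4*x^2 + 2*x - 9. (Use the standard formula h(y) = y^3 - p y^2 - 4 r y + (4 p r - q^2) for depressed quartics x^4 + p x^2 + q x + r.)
h(y) = y^3 - 4*y^2 + 36*y - 148

Identify coefficients: p = 4, q = 2, r = -9.
Plug into h(y) = y^3 - p y^2 - 4 r y + (4 p r - q^2):
  h(y) = y^3 - (4) y^2 - 4*(-9) y + (4*(4)*(-9) - (2)^2)
       = y^3 + (-4) y^2 + (36) y + (-148).
Simplifying: h(y) = y^3 - 4*y^2 + 36*y - 148.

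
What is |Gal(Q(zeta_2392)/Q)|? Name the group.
|Gal(Q(zeta_2392)/Q)| = phi(2392) = 1056; group ≅ (Z/2392Z)^* ≅ Z/2Z × Z/2Z × Z/12Z × Z/22Z

The n-th cyclotomic polynomial Φ_2392(x) is the minimal polynomial of zeta_2392 over Q and has degree phi(2392) = 1056. So Q(zeta_2392) is a degree-1056 Galois extension with Galois group (Z/2392Z)^*. By CRT, (Z/2392Z)^* ≅ (Z/8Z)^* × (Z/13Z)^* × (Z/23Z)^*. Each prime-power unit group is (Z/8Z)^* ≅ Z/2Z × Z/2Z; (Z/13Z)^* ≅ Z/12Z; (Z/23Z)^* ≅ Z/22Z. Hence Gal(Q(zeta_2392)/Q) ≅ Z/2Z × Z/2Z × Z/12Z × Z/22Z.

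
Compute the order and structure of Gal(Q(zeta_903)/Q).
|Gal(Q(zeta_903)/Q)| = phi(903) = 504; group ≅ (Z/903Z)^* ≅ Z/2Z × Z/6Z × Z/42Z

The n-th cyclotomic polynomial Φ_903(x) is the minimal polynomial of zeta_903 over Q and has degree phi(903) = 504. So Q(zeta_903) is a degree-504 Galois extension with Galois group (Z/903Z)^*. By CRT, (Z/903Z)^* ≅ (Z/3Z)^* × (Z/7Z)^* × (Z/43Z)^*. Each prime-power unit group is (Z/3Z)^* ≅ Z/2Z; (Z/7Z)^* ≅ Z/6Z; (Z/43Z)^* ≅ Z/42Z. Hence Gal(Q(zeta_903)/Q) ≅ Z/2Z × Z/6Z × Z/42Z.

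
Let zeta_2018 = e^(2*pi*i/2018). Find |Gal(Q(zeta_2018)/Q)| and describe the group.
|Gal(Q(zeta_2018)/Q)| = phi(2018) = 1008; group ≅ (Z/2018Z)^* ≅ Z/1008Z

The n-th cyclotomic polynomial Φ_2018(x) is the minimal polynomial of zeta_2018 over Q and has degree phi(2018) = 1008. So Q(zeta_2018) is a degree-1008 Galois extension with Galois group (Z/2018Z)^*. By CRT, (Z/2018Z)^* ≅ (Z/2Z)^* × (Z/1009Z)^*. Each prime-power unit group is (Z/2Z)^* ≅ trivial group (order 1); (Z/1009Z)^* ≅ Z/1008Z. Hence Gal(Q(zeta_2018)/Q) ≅ Z/1008Z.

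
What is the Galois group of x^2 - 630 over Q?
Gal(K/Q) = Z/2Z (cyclic of order 2)

x^2 - 630 is irreducible over Q since 630 is not a rational square. The splitting field Q(sqrt(630)) has degree 2 over Q, and its unique nontrivial automorphism is sqrt(630) ↦ -sqrt(630). Hence Gal(Q(sqrt(630))/Q) = Z/2Z.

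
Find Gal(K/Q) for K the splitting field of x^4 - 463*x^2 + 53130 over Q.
Gal(K/Q) = V_4 (Klein four-group, Z/2Z × Z/2Z)

f factors as (x^2 - 210)(x^2 - 253), so the splitting field is K = Q(sqrt(210), sqrt(253)). The elements 210, 253, 53130 are all non-squares in Q, so sqrt(210) and sqrt(253) generate independent quadratic extensions. Thus [K:Q] = 4 and Gal(K/Q) is generated by the two order-2 automorphisms sqrt(210) ↦ -sqrt(210) and sqrt(253) ↦ -sqrt(253), giving V_4.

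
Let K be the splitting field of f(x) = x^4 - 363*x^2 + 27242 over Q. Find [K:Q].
[K:Q] = 4

f factors as (x^2 - 257)(x^2 - 106); the splitting field is K = Q(sqrt(257), sqrt(106)). Since 257, 106, and 27242 are all non-squares in Q, the three subfields Q(sqrt(257)), Q(sqrt(106)), Q(sqrt(27242)) are distinct degree-2 extensions, so [K:Q] = 4 (Klein four Galois group).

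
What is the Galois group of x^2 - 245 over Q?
Gal(K/Q) = Z/2Z (cyclic of order 2)

x^2 - 245 is irreducible over Q since 245 is not a rational square. The splitting field Q(sqrt(245)) has degree 2 over Q, and its unique nontrivial automorphism is sqrt(245) ↦ -sqrt(245). Hence Gal(Q(sqrt(245))/Q) = Z/2Z.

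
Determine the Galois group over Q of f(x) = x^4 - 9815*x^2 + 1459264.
Gal(K/Q) = Z/2Z (cyclic of order 2)

f factors as (x^2 - 151)(x^2 - 9664), so the splitting field is K = Q(sqrt(151), sqrt(9664)). The squarefree part of 151 is 151 and the squarefree part of 9664 is also 151, so sqrt(151) and sqrt(9664) are both rational multiples of sqrt(151). Hence Q(sqrt(151)) = Q(sqrt(9664)) = Q(sqrt(151)), and the splitting field collapses to a single degree-2 extension with Galois group Z/2Z.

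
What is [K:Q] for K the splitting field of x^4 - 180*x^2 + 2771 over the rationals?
[K:Q] = 4

f factors as (x^2 - 163)(x^2 - 17); the splitting field is K = Q(sqrt(163), sqrt(17)). Since 163, 17, and 2771 are all non-squares in Q, the three subfields Q(sqrt(163)), Q(sqrt(17)), Q(sqrt(2771)) are distinct degree-2 extensions, so [K:Q] = 4 (Klein four Galois group).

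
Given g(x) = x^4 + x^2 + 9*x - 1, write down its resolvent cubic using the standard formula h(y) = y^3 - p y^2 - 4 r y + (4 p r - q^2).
h(y) = y^3 - y^2 + 4*y - 85

Identify coefficients: p = 1, q = 9, r = -1.
Plug into h(y) = y^3 - p y^2 - 4 r y + (4 p r - q^2):
  h(y) = y^3 - (1) y^2 - 4*(-1) y + (4*(1)*(-1) - (9)^2)
       = y^3 + (-1) y^2 + (4) y + (-85).
Simplifying: h(y) = y^3 - y^2 + 4*y - 85.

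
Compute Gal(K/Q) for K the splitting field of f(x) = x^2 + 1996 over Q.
Gal(K/Q) = Z/2Z (cyclic of order 2)

x^2 + 1996 is irreducible over Q since -1996 is not a rational square. The splitting field Q(sqrt(-1996)) has degree 2 over Q, and its unique nontrivial automorphism is sqrt(-1996) ↦ -sqrt(-1996). Hence Gal(Q(sqrt(-1996))/Q) = Z/2Z.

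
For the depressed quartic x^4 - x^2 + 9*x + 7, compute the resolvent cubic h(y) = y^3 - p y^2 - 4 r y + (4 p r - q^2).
h(y) = y^3 + y^2 - 28*y - 109

Identify coefficients: p = -1, q = 9, r = 7.
Plug into h(y) = y^3 - p y^2 - 4 r y + (4 p r - q^2):
  h(y) = y^3 - (-1) y^2 - 4*(7) y + (4*(-1)*(7) - (9)^2)
       = y^3 + (1) y^2 + (-28) y + (-109).
Simplifying: h(y) = y^3 + y^2 - 28*y - 109.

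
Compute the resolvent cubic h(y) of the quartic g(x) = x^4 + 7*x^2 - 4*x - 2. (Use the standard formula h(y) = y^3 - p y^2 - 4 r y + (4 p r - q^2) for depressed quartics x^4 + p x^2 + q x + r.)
h(y) = y^3 - 7*y^2 + 8*y - 72

Identify coefficients: p = 7, q = -4, r = -2.
Plug into h(y) = y^3 - p y^2 - 4 r y + (4 p r - q^2):
  h(y) = y^3 - (7) y^2 - 4*(-2) y + (4*(7)*(-2) - (-4)^2)
       = y^3 + (-7) y^2 + (8) y + (-72).
Simplifying: h(y) = y^3 - 7*y^2 + 8*y - 72.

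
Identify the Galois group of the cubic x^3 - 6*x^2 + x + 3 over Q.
Gal(K/Q) = S_3 (symmetric group of order 6)

Compute the discriminant of x^3 + (-6)*x^2 + (1)*x + (3): Δ = 2057. Since Δ is not a rational square, the Galois group is not contained in A_3; it must be the full S_3 (irreducibility of the cubic rules out anything smaller).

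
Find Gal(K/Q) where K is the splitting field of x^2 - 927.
Gal(K/Q) = Z/2Z (cyclic of order 2)

x^2 - 927 is irreducible over Q since 927 is not a rational square. The splitting field Q(sqrt(927)) has degree 2 over Q, and its unique nontrivial automorphism is sqrt(927) ↦ -sqrt(927). Hence Gal(Q(sqrt(927))/Q) = Z/2Z.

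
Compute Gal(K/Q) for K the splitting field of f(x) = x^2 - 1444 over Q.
Gal(K/Q) = trivial group (order 1)

x^2 - 1444 factors as (x - 38)(x + 38) over Q, so its splitting field is Q itself and the Galois group is trivial.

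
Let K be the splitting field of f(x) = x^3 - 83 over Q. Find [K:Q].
[K:Q] = 6

x^3 - 83 has one real root r = 83^(1/3) and two complex roots r*zeta_3, r*zeta_3^2 where zeta_3 = e^(2*pi*i/3). The splitting field is Q(r, zeta_3). [Q(r):Q] = 3 and [Q(zeta_3):Q] = 2 with gcd = 1, so [Q(r, zeta_3):Q] = 3 * 2 = 6.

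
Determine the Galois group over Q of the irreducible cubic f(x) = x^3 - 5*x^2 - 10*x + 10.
Gal(K/Q) = S_3 (symmetric group of order 6)

Compute the discriminant of x^3 + (-5)*x^2 + (-10)*x + (10): Δ = 17800. Since Δ is not a rational square, the Galois group is not contained in A_3; it must be the full S_3 (irreducibility of the cubic rules out anything smaller).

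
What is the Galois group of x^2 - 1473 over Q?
Gal(K/Q) = Z/2Z (cyclic of order 2)

x^2 - 1473 is irreducible over Q since 1473 is not a rational square. The splitting field Q(sqrt(1473)) has degree 2 over Q, and its unique nontrivial automorphism is sqrt(1473) ↦ -sqrt(1473). Hence Gal(Q(sqrt(1473))/Q) = Z/2Z.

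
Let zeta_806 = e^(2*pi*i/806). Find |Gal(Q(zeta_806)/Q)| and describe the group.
|Gal(Q(zeta_806)/Q)| = phi(806) = 360; group ≅ (Z/806Z)^* ≅ Z/12Z × Z/30Z

The n-th cyclotomic polynomial Φ_806(x) is the minimal polynomial of zeta_806 over Q and has degree phi(806) = 360. So Q(zeta_806) is a degree-360 Galois extension with Galois group (Z/806Z)^*. By CRT, (Z/806Z)^* ≅ (Z/2Z)^* × (Z/13Z)^* × (Z/31Z)^*. Each prime-power unit group is (Z/2Z)^* ≅ trivial group (order 1); (Z/13Z)^* ≅ Z/12Z; (Z/31Z)^* ≅ Z/30Z. Hence Gal(Q(zeta_806)/Q) ≅ Z/12Z × Z/30Z.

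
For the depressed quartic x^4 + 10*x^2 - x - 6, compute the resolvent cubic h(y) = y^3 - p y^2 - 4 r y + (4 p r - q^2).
h(y) = y^3 - 10*y^2 + 24*y - 241

Identify coefficients: p = 10, q = -1, r = -6.
Plug into h(y) = y^3 - p y^2 - 4 r y + (4 p r - q^2):
  h(y) = y^3 - (10) y^2 - 4*(-6) y + (4*(10)*(-6) - (-1)^2)
       = y^3 + (-10) y^2 + (24) y + (-241).
Simplifying: h(y) = y^3 - 10*y^2 + 24*y - 241.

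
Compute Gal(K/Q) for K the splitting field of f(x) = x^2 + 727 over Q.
Gal(K/Q) = Z/2Z (cyclic of order 2)

x^2 + 727 is irreducible over Q since -727 is not a rational square. The splitting field Q(sqrt(-727)) has degree 2 over Q, and its unique nontrivial automorphism is sqrt(-727) ↦ -sqrt(-727). Hence Gal(Q(sqrt(-727))/Q) = Z/2Z.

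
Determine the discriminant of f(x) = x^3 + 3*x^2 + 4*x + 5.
Δ = -247

For x^3 + a x^2 + b x + c the discriminant is Δ = 18 a b c - 4 a^3 c + a^2 b^2 - 4 b^3 - 27 c^2.
Plug a = 3, b = 4, c = 5:
  18*(3)*(4)*(5) - 4*(3)^3*(5) + (3)^2*(4)^2 - 4*(4)^3 - 27*(5)^2
  = 1080 + (-540) + 144 + (-256) + (-675)
  = -247.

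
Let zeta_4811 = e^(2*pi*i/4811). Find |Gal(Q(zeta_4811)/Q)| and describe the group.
|Gal(Q(zeta_4811)/Q)| = phi(4811) = 4512; group ≅ (Z/4811Z)^* ≅ Z/16Z × Z/282Z

The n-th cyclotomic polynomial Φ_4811(x) is the minimal polynomial of zeta_4811 over Q and has degree phi(4811) = 4512. So Q(zeta_4811) is a degree-4512 Galois extension with Galois group (Z/4811Z)^*. By CRT, (Z/4811Z)^* ≅ (Z/17Z)^* × (Z/283Z)^*. Each prime-power unit group is (Z/17Z)^* ≅ Z/16Z; (Z/283Z)^* ≅ Z/282Z. Hence Gal(Q(zeta_4811)/Q) ≅ Z/16Z × Z/282Z.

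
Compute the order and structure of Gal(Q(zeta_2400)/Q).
|Gal(Q(zeta_2400)/Q)| = phi(2400) = 640; group ≅ (Z/2400Z)^* ≅ Z/2Z × Z/2Z × Z/8Z × Z/20Z

The n-th cyclotomic polynomial Φ_2400(x) is the minimal polynomial of zeta_2400 over Q and has degree phi(2400) = 640. So Q(zeta_2400) is a degree-640 Galois extension with Galois group (Z/2400Z)^*. By CRT, (Z/2400Z)^* ≅ (Z/32Z)^* × (Z/3Z)^* × (Z/25Z)^*. Each prime-power unit group is (Z/32Z)^* ≅ Z/2Z × Z/8Z; (Z/3Z)^* ≅ Z/2Z; (Z/25Z)^* ≅ Z/20Z. Hence Gal(Q(zeta_2400)/Q) ≅ Z/2Z × Z/2Z × Z/8Z × Z/20Z.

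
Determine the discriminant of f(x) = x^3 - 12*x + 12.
Δ = 3024

For a depressed cubic x^3 + p x + q the discriminant is Δ = -4 p^3 - 27 q^2 = -4*(-12)^3 - 27*(12)^2 = 6912 - 3888 = 3024.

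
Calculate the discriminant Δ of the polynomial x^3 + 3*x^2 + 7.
Δ = -2079

For x^3 + a x^2 + b x + c the discriminant is Δ = 18 a b c - 4 a^3 c + a^2 b^2 - 4 b^3 - 27 c^2.
Plug a = 3, b = 0, c = 7:
  18*(3)*(0)*(7) - 4*(3)^3*(7) + (3)^2*(0)^2 - 4*(0)^3 - 27*(7)^2
  = 0 + (-756) + 0 + (0) + (-1323)
  = -2079.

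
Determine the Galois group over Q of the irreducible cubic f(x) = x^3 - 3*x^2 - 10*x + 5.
Gal(K/Q) = S_3 (symmetric group of order 6)

Compute the discriminant of x^3 + (-3)*x^2 + (-10)*x + (5): Δ = 7465. Since Δ is not a rational square, the Galois group is not contained in A_3; it must be the full S_3 (irreducibility of the cubic rules out anything smaller).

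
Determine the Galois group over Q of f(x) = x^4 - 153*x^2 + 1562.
Gal(K/Q) = V_4 (Klein four-group, Z/2Z × Z/2Z)

f factors as (x^2 - 11)(x^2 - 142), so the splitting field is K = Q(sqrt(11), sqrt(142)). The elements 11, 142, 1562 are all non-squares in Q, so sqrt(11) and sqrt(142) generate independent quadratic extensions. Thus [K:Q] = 4 and Gal(K/Q) is generated by the two order-2 automorphisms sqrt(11) ↦ -sqrt(11) and sqrt(142) ↦ -sqrt(142), giving V_4.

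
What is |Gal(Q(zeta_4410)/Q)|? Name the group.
|Gal(Q(zeta_4410)/Q)| = phi(4410) = 1008; group ≅ (Z/4410Z)^* ≅ Z/4Z × Z/6Z × Z/42Z

The n-th cyclotomic polynomial Φ_4410(x) is the minimal polynomial of zeta_4410 over Q and has degree phi(4410) = 1008. So Q(zeta_4410) is a degree-1008 Galois extension with Galois group (Z/4410Z)^*. By CRT, (Z/4410Z)^* ≅ (Z/2Z)^* × (Z/9Z)^* × (Z/5Z)^* × (Z/49Z)^*. Each prime-power unit group is (Z/2Z)^* ≅ trivial group (order 1); (Z/9Z)^* ≅ Z/6Z; (Z/5Z)^* ≅ Z/4Z; (Z/49Z)^* ≅ Z/42Z. Hence Gal(Q(zeta_4410)/Q) ≅ Z/4Z × Z/6Z × Z/42Z.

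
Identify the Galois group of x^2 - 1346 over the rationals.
Gal(K/Q) = Z/2Z (cyclic of order 2)

x^2 - 1346 is irreducible over Q since 1346 is not a rational square. The splitting field Q(sqrt(1346)) has degree 2 over Q, and its unique nontrivial automorphism is sqrt(1346) ↦ -sqrt(1346). Hence Gal(Q(sqrt(1346))/Q) = Z/2Z.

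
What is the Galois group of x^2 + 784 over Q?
Gal(K/Q) = Z/2Z (cyclic of order 2)

x^2 + 784 is irreducible over Q since -784 is not a rational square. The splitting field Q(sqrt(-784)) has degree 2 over Q, and its unique nontrivial automorphism is sqrt(-784) ↦ -sqrt(-784). Hence Gal(Q(sqrt(-784))/Q) = Z/2Z.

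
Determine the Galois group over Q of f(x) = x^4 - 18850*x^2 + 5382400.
Gal(K/Q) = Z/2Z (cyclic of order 2)

f factors as (x^2 - 290)(x^2 - 18560), so the splitting field is K = Q(sqrt(290), sqrt(18560)). The squarefree part of 290 is 290 and the squarefree part of 18560 is also 290, so sqrt(290) and sqrt(18560) are both rational multiples of sqrt(290). Hence Q(sqrt(290)) = Q(sqrt(18560)) = Q(sqrt(290)), and the splitting field collapses to a single degree-2 extension with Galois group Z/2Z.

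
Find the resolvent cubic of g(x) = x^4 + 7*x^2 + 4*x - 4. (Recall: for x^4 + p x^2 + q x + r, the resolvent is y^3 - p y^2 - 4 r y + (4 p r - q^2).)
h(y) = y^3 - 7*y^2 + 16*y - 128

Identify coefficients: p = 7, q = 4, r = -4.
Plug into h(y) = y^3 - p y^2 - 4 r y + (4 p r - q^2):
  h(y) = y^3 - (7) y^2 - 4*(-4) y + (4*(7)*(-4) - (4)^2)
       = y^3 + (-7) y^2 + (16) y + (-128).
Simplifying: h(y) = y^3 - 7*y^2 + 16*y - 128.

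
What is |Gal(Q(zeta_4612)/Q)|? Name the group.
|Gal(Q(zeta_4612)/Q)| = phi(4612) = 2304; group ≅ (Z/4612Z)^* ≅ Z/2Z × Z/1152Z

The n-th cyclotomic polynomial Φ_4612(x) is the minimal polynomial of zeta_4612 over Q and has degree phi(4612) = 2304. So Q(zeta_4612) is a degree-2304 Galois extension with Galois group (Z/4612Z)^*. By CRT, (Z/4612Z)^* ≅ (Z/4Z)^* × (Z/1153Z)^*. Each prime-power unit group is (Z/4Z)^* ≅ Z/2Z; (Z/1153Z)^* ≅ Z/1152Z. Hence Gal(Q(zeta_4612)/Q) ≅ Z/2Z × Z/1152Z.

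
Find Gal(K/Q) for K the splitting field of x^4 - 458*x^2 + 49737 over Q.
Gal(K/Q) = V_4 (Klein four-group, Z/2Z × Z/2Z)

f factors as (x^2 - 281)(x^2 - 177), so the splitting field is K = Q(sqrt(281), sqrt(177)). The elements 281, 177, 49737 are all non-squares in Q, so sqrt(281) and sqrt(177) generate independent quadratic extensions. Thus [K:Q] = 4 and Gal(K/Q) is generated by the two order-2 automorphisms sqrt(281) ↦ -sqrt(281) and sqrt(177) ↦ -sqrt(177), giving V_4.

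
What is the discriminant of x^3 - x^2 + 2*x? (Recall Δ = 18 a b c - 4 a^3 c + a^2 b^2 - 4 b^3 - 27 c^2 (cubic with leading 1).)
Δ = -28

For x^3 + a x^2 + b x + c the discriminant is Δ = 18 a b c - 4 a^3 c + a^2 b^2 - 4 b^3 - 27 c^2.
Plug a = -1, b = 2, c = 0:
  18*(-1)*(2)*(0) - 4*(-1)^3*(0) + (-1)^2*(2)^2 - 4*(2)^3 - 27*(0)^2
  = 0 + (0) + 4 + (-32) + (0)
  = -28.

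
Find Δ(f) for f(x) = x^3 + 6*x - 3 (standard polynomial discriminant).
Δ = -1107

For a depressed cubic x^3 + p x + q the discriminant is Δ = -4 p^3 - 27 q^2 = -4*(6)^3 - 27*(-3)^2 = -864 - 243 = -1107.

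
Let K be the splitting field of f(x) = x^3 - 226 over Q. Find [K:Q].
[K:Q] = 6

x^3 - 226 has one real root r = 226^(1/3) and two complex roots r*zeta_3, r*zeta_3^2 where zeta_3 = e^(2*pi*i/3). The splitting field is Q(r, zeta_3). [Q(r):Q] = 3 and [Q(zeta_3):Q] = 2 with gcd = 1, so [Q(r, zeta_3):Q] = 3 * 2 = 6.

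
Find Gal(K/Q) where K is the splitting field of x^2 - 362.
Gal(K/Q) = Z/2Z (cyclic of order 2)

x^2 - 362 is irreducible over Q since 362 is not a rational square. The splitting field Q(sqrt(362)) has degree 2 over Q, and its unique nontrivial automorphism is sqrt(362) ↦ -sqrt(362). Hence Gal(Q(sqrt(362))/Q) = Z/2Z.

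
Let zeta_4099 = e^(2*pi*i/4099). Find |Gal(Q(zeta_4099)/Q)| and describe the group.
|Gal(Q(zeta_4099)/Q)| = phi(4099) = 4098; group ≅ (Z/4099Z)^* ≅ Z/4098Z

The n-th cyclotomic polynomial Φ_4099(x) is the minimal polynomial of zeta_4099 over Q and has degree phi(4099) = 4098. So Q(zeta_4099) is a degree-4098 Galois extension with Galois group (Z/4099Z)^*. (Z/4099Z)^* is cyclic since 4099 is an odd prime power (or 4). Hence Gal(Q(zeta_4099)/Q) ≅ Z/4098Z.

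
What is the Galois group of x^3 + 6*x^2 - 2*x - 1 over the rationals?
Gal(K/Q) = S_3 (symmetric group of order 6)

Compute the discriminant of x^3 + (6)*x^2 + (-2)*x + (-1): Δ = 1229. Since Δ is not a rational square, the Galois group is not contained in A_3; it must be the full S_3 (irreducibility of the cubic rules out anything smaller).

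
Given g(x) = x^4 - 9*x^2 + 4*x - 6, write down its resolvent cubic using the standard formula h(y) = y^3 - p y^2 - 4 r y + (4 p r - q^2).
h(y) = y^3 + 9*y^2 + 24*y + 200

Identify coefficients: p = -9, q = 4, r = -6.
Plug into h(y) = y^3 - p y^2 - 4 r y + (4 p r - q^2):
  h(y) = y^3 - (-9) y^2 - 4*(-6) y + (4*(-9)*(-6) - (4)^2)
       = y^3 + (9) y^2 + (24) y + (200).
Simplifying: h(y) = y^3 + 9*y^2 + 24*y + 200.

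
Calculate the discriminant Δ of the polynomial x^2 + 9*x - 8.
Δ = 113

For a quadratic a x^2 + b x + c the discriminant is Δ = b^2 - 4ac = (9)^2 - 4*(1)*(-8) = 81 - (-32) = 113.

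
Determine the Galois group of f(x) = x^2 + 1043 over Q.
Gal(K/Q) = Z/2Z (cyclic of order 2)

x^2 + 1043 is irreducible over Q since -1043 is not a rational square. The splitting field Q(sqrt(-1043)) has degree 2 over Q, and its unique nontrivial automorphism is sqrt(-1043) ↦ -sqrt(-1043). Hence Gal(Q(sqrt(-1043))/Q) = Z/2Z.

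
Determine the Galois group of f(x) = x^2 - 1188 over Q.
Gal(K/Q) = Z/2Z (cyclic of order 2)

x^2 - 1188 is irreducible over Q since 1188 is not a rational square. The splitting field Q(sqrt(1188)) has degree 2 over Q, and its unique nontrivial automorphism is sqrt(1188) ↦ -sqrt(1188). Hence Gal(Q(sqrt(1188))/Q) = Z/2Z.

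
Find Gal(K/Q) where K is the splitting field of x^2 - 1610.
Gal(K/Q) = Z/2Z (cyclic of order 2)

x^2 - 1610 is irreducible over Q since 1610 is not a rational square. The splitting field Q(sqrt(1610)) has degree 2 over Q, and its unique nontrivial automorphism is sqrt(1610) ↦ -sqrt(1610). Hence Gal(Q(sqrt(1610))/Q) = Z/2Z.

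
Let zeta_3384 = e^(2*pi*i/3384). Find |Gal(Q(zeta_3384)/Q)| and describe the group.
|Gal(Q(zeta_3384)/Q)| = phi(3384) = 1104; group ≅ (Z/3384Z)^* ≅ Z/2Z × Z/2Z × Z/6Z × Z/46Z

The n-th cyclotomic polynomial Φ_3384(x) is the minimal polynomial of zeta_3384 over Q and has degree phi(3384) = 1104. So Q(zeta_3384) is a degree-1104 Galois extension with Galois group (Z/3384Z)^*. By CRT, (Z/3384Z)^* ≅ (Z/8Z)^* × (Z/9Z)^* × (Z/47Z)^*. Each prime-power unit group is (Z/8Z)^* ≅ Z/2Z × Z/2Z; (Z/9Z)^* ≅ Z/6Z; (Z/47Z)^* ≅ Z/46Z. Hence Gal(Q(zeta_3384)/Q) ≅ Z/2Z × Z/2Z × Z/6Z × Z/46Z.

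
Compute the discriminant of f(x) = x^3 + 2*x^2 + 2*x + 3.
Δ = -139

For x^3 + a x^2 + b x + c the discriminant is Δ = 18 a b c - 4 a^3 c + a^2 b^2 - 4 b^3 - 27 c^2.
Plug a = 2, b = 2, c = 3:
  18*(2)*(2)*(3) - 4*(2)^3*(3) + (2)^2*(2)^2 - 4*(2)^3 - 27*(3)^2
  = 216 + (-96) + 16 + (-32) + (-243)
  = -139.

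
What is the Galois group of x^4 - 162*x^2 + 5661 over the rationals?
Gal(K/Q) = V_4 (Klein four-group, Z/2Z × Z/2Z)

f factors as (x^2 - 51)(x^2 - 111), so the splitting field is K = Q(sqrt(51), sqrt(111)). The elements 51, 111, 5661 are all non-squares in Q, so sqrt(51) and sqrt(111) generate independent quadratic extensions. Thus [K:Q] = 4 and Gal(K/Q) is generated by the two order-2 automorphisms sqrt(51) ↦ -sqrt(51) and sqrt(111) ↦ -sqrt(111), giving V_4.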